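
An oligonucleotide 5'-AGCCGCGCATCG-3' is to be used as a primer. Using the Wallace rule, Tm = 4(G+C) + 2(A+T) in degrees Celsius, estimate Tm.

42°C

Scanning the sequence gives T=1, C=5, A=2, G=4.
AT pairs contribute 3, GC pairs contribute 9.
Tm = 2×3 + 4×9 = 42°C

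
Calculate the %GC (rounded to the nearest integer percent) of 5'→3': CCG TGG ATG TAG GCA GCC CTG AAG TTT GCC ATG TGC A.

57%

T=9, G=12, A=7, C=9
G+C = 12 + 9 = 21 out of 37 bases
%GC = 21/37 × 100 = 56.76% ≈ 57%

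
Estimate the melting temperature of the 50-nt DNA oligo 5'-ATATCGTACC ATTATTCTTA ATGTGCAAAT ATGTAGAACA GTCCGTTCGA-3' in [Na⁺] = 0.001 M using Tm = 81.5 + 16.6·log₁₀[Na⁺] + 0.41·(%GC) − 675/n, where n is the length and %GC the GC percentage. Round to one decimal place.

32.1°C

Length n = 50. Base counts: A=16, T=17, G=8, C=9
G+C = 17, so %GC = 17/50 × 100 = 34%
Salt term: 16.6 × (-3) = -49.8
GC term: 0.41 × 34 = 13.94; length term: −675/50 = −13.5
Tm = 81.5 + (-49.8) + 13.94 − 13.5 = 32.14 → 32.1°C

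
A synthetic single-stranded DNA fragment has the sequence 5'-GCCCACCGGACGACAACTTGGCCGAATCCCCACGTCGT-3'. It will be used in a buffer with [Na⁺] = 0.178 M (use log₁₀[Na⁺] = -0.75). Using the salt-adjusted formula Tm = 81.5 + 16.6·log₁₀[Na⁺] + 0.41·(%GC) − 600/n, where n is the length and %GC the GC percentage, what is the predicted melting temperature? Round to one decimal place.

80.2°C

Length n = 38. Scanning the sequence gives T=5, C=16, A=8, G=9.
G+C = 25, so %GC = 25/38 × 100 = 65.789%
Salt term: 16.6 × (-0.75) = -12.45
GC term: 0.41 × 65.789 = 26.973; length term: −600/38 = −15.789
Tm = 81.5 + (-12.45) + 26.973 − 15.789 = 80.234 → 80.2°C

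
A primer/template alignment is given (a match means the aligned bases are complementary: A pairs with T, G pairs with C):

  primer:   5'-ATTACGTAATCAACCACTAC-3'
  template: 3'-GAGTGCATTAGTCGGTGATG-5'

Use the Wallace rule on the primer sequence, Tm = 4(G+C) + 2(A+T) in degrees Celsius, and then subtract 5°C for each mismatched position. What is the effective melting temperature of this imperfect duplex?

39°C

Primer base counts: A=8, T=5, G=1, C=6 → A+T=13, G+C=7
Perfect-match Tm = 2(13) + 4(7) = 26 + 28 = 54°C
Mismatches (positions where the bases are not complementary): 3 (at positions 1, 3, 13)
Effective Tm = 54 − 3×5 = 54 − 15 = 39°C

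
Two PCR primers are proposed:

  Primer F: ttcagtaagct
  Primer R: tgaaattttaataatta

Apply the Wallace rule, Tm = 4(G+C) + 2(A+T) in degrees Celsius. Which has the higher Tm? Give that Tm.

Primer F: A+T=7, G+C=4 → Tm = 2(7)+4(4) = 30°C
Primer R: A+T=16, G+C=1 → Tm = 2(16)+4(1) = 36°C
30°C vs 36°C → primer R is higher.

Primer R, 36°C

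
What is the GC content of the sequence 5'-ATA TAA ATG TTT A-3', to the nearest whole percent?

Scanning the sequence gives A=6, C=0, G=1, T=6.
G+C = 1 + 0 = 1 out of 13 bases
%GC = 1/13 × 100 = 7.692% ≈ 8%

8%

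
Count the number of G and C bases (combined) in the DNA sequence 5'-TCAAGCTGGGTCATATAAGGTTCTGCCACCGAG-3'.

17

Counting bases: C=8, G=9, T=8, A=8
Total G or C: 9 + 8 = 17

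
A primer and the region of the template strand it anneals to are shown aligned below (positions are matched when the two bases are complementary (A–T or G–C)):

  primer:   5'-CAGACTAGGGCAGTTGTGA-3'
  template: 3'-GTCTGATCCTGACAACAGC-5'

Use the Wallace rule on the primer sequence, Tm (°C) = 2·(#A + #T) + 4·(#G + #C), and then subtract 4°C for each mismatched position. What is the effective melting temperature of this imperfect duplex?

42°C

Primer base counts: A=5, T=4, G=7, C=3 → A+T=9, G+C=10
Perfect-match Tm = 2(9) + 4(10) = 18 + 40 = 58°C
Mismatches (positions where the bases are not complementary): 4 (at positions 10, 12, 18, 19)
Effective Tm = 58 − 4×4 = 58 − 16 = 42°C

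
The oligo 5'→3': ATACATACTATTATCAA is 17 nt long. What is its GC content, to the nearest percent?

18%

Base counts: C=3, G=0, T=6, A=8
G+C = 0 + 3 = 3 out of 17 bases
%GC = 3/17 × 100 = 17.65% ≈ 18%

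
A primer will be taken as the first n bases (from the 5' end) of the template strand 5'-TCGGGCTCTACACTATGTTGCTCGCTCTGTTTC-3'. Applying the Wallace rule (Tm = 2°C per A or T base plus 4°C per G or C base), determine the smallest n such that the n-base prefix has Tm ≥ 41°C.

n = 13

First 12 bases: TCGGGCTCTACA → Tm = 38°C (< 41°C)
First 13 bases: TCGGGCTCTACAC → Tm = 42°C (≥ 41°C)
Each additional base adds 2°C (A/T) or 4°C (G/C), so Tm is non-decreasing in n; n = 13 is the first length to reach 41°C.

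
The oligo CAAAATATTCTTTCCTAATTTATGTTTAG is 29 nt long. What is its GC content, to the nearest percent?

21%

Counting bases: T=14, A=9, C=4, G=2
G+C = 2 + 4 = 6 out of 29 bases
%GC = 6/29 × 100 = 20.69% ≈ 21%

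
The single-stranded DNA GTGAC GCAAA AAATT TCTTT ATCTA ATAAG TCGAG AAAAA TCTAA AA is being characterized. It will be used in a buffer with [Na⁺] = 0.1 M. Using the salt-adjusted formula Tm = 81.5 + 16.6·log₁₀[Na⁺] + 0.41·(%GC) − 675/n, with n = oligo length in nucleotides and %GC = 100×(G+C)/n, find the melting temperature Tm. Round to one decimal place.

Length n = 47. Base counts: A=22, C=6, G=6, T=13
G+C = 12, so %GC = 12/47 × 100 = 25.532%
Salt term: 16.6 × (-1) = -16.6
GC term: 0.41 × 25.532 = 10.468; length term: −675/47 = −14.362
Tm = 81.5 + (-16.6) + 10.468 − 14.362 = 61.006 → 61.0°C

61.0°C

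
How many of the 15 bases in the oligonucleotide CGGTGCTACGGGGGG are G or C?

Scanning the sequence gives A=1, G=9, T=2, C=3.
G+C = 9 + 3 = 12

12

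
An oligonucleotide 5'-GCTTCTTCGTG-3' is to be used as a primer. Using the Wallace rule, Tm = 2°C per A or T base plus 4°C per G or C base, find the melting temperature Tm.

34°C

Base counts: G=3, T=5, C=3, A=0
A+T = 5, G+C = 6
Tm = 2×5 + 4×6 = 34°C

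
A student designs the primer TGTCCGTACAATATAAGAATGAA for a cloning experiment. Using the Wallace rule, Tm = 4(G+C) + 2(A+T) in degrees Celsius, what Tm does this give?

60°C

C=3, G=4, T=6, A=10
A+T = 16, G+C = 7
Tm = 2×16 + 4×7 = 60°C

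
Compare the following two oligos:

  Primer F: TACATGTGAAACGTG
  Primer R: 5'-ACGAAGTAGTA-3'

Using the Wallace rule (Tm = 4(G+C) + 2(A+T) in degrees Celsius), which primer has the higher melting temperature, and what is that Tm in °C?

Primer F, 42°C

Primer F: A+T=9, G+C=6 → Tm = 2(9)+4(6) = 42°C
Primer R: A+T=7, G+C=4 → Tm = 2(7)+4(4) = 30°C
42°C vs 30°C → primer F is higher.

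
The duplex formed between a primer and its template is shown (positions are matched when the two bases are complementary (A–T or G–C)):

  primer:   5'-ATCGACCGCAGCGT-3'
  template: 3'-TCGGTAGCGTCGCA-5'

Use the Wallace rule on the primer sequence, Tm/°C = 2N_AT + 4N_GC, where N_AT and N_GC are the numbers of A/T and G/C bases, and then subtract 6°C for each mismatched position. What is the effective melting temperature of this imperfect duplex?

28°C

Primer base counts: A=3, T=2, G=4, C=5 → A+T=5, G+C=9
Perfect-match Tm = 2(5) + 4(9) = 10 + 36 = 46°C
Mismatches (positions where the bases are not complementary): 3 (at positions 2, 4, 6)
Effective Tm = 46 − 3×6 = 46 − 18 = 28°C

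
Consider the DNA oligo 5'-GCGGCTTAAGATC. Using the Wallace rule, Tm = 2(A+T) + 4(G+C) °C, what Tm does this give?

A=3, G=4, C=3, T=3
AT pairs contribute 6, GC pairs contribute 7.
Tm = 4·7 + 2·6 = 28 + 12 = 40°C

40°C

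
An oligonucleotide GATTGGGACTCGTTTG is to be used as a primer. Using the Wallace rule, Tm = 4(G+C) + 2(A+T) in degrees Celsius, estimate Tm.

T=6, C=2, G=6, A=2
AT pairs contribute 8, GC pairs contribute 8.
Tm = 4·8 + 2·8 = 32 + 16 = 48°C

48°C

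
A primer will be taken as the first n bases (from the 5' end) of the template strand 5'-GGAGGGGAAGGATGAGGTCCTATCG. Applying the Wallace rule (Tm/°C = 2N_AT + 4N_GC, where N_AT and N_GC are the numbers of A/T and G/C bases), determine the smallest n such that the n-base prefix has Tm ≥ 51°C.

First 15 bases: GGAGGGGAAGGATGA → Tm = 48°C (< 51°C)
First 16 bases: GGAGGGGAAGGATGAG → Tm = 52°C (≥ 51°C)
Since every base adds ≥2°C, Tm only increases with n, so the threshold is first crossed at n = 16.

n = 16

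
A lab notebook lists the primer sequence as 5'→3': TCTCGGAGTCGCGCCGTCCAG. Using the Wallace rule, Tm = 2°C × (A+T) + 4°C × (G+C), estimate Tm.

72°C

Scanning the sequence gives A=2, G=7, T=4, C=8.
A+T = 6, G+C = 15
Tm = 4·15 + 2·6 = 60 + 12 = 72°C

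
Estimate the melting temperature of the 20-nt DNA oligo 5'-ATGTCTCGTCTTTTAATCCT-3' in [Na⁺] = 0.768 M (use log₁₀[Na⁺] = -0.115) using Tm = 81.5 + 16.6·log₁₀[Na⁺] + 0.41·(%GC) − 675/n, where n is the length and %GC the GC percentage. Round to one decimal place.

Length n = 20. Counting bases: A=3, G=2, C=5, T=10
G+C = 7, so %GC = 7/20 × 100 = 35%
Salt term: 16.6 × (-0.115) = -1.909
GC term: 0.41 × 35 = 14.35; length term: −675/20 = −33.75
Tm = 81.5 + (-1.909) + 14.35 − 33.75 = 60.191 → 60.2°C

60.2°C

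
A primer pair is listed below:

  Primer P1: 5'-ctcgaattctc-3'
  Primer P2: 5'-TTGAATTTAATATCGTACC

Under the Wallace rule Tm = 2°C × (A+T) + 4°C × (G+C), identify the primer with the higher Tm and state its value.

Primer P1: A+T=6, G+C=5 → Tm = 2(6)+4(5) = 32°C
Primer P2: A+T=14, G+C=5 → Tm = 2(14)+4(5) = 48°C
32°C vs 48°C → primer P2 is higher.

Primer P2, 48°C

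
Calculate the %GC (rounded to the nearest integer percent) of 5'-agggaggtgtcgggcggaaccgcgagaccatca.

67%

Counting bases: G=14, A=8, C=8, T=3
G+C = 14 + 8 = 22 out of 33 bases
%GC = 22/33 × 100 = 66.67% ≈ 67%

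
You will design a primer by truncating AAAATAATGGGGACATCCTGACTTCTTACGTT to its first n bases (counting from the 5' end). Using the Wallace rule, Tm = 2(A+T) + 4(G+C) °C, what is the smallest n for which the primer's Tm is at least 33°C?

First 12 bases: AAAATAATGGGG → Tm = 32°C (< 33°C)
First 13 bases: AAAATAATGGGGA → Tm = 34°C (≥ 33°C)
Each additional base adds 2°C (A/T) or 4°C (G/C), so Tm is non-decreasing in n; n = 13 is the first length to reach 33°C.

n = 13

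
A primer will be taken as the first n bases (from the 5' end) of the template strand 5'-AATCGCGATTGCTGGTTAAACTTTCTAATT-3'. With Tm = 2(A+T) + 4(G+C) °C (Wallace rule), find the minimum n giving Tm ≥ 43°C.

First 14 bases: AATCGCGATTGCTG → Tm = 42°C (< 43°C)
First 15 bases: AATCGCGATTGCTGG → Tm = 46°C (≥ 43°C)
Since every base adds ≥2°C, Tm only increases with n, so the threshold is first crossed at n = 15.

n = 15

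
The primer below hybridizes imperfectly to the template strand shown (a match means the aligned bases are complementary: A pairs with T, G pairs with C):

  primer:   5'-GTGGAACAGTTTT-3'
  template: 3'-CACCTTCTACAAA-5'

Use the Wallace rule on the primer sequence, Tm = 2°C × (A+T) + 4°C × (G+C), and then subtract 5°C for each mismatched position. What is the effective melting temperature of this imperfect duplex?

21°C

Primer base counts: A=3, T=5, G=4, C=1 → A+T=8, G+C=5
Perfect-match Tm = 2(8) + 4(5) = 16 + 20 = 36°C
Mismatches (positions where the bases are not complementary): 3 (at positions 7, 9, 10)
Effective Tm = 36 − 3×5 = 36 − 15 = 21°C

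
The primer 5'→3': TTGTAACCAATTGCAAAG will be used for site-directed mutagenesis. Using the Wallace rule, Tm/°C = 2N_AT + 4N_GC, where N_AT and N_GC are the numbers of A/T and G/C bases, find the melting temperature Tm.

48°C

Base counts: T=5, G=3, C=3, A=7
AT pairs contribute 12, GC pairs contribute 6.
Tm = 2(12) + 4(6) = 24 + 24 = 48°C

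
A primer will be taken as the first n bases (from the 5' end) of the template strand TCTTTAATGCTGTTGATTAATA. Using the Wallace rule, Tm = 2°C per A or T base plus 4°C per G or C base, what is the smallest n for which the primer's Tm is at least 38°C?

First 14 bases: TCTTTAATGCTGTT → Tm = 36°C (< 38°C)
First 15 bases: TCTTTAATGCTGTTG → Tm = 40°C (≥ 38°C)
Since every base adds ≥2°C, Tm only increases with n, so the threshold is first crossed at n = 15.

n = 15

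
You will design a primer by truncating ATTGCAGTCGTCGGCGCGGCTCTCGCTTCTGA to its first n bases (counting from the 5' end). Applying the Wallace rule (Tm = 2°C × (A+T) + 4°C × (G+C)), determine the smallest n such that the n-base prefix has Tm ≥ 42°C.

First 13 bases: ATTGCAGTCGTCG → Tm = 40°C (< 42°C)
First 14 bases: ATTGCAGTCGTCGG → Tm = 44°C (≥ 42°C)
Each additional base adds 2°C (A/T) or 4°C (G/C), so Tm is non-decreasing in n; n = 14 is the first length to reach 42°C.

n = 14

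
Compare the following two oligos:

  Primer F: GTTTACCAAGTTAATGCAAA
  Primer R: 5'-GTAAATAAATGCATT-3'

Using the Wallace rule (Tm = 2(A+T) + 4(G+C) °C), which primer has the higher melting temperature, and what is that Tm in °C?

Primer F: A+T=14, G+C=6 → Tm = 2(14)+4(6) = 52°C
Primer R: A+T=12, G+C=3 → Tm = 2(12)+4(3) = 36°C
52°C vs 36°C → primer F is higher.

Primer F, 52°C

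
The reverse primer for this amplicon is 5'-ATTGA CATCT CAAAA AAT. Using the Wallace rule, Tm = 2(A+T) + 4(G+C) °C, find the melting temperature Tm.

Scanning the sequence gives C=3, A=9, T=5, G=1.
AT pairs contribute 14, GC pairs contribute 4.
Tm = 2×14 + 4×4 = 44°C

44°C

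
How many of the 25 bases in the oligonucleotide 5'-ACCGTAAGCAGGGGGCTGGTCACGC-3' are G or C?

17

A=5, C=7, G=10, T=3
Total G or C: 10 + 7 = 17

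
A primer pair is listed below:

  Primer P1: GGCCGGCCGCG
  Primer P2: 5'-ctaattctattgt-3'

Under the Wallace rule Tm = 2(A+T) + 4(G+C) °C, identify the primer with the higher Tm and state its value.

Primer P1, 44°C

Primer P1: A+T=0, G+C=11 → Tm = 2(0)+4(11) = 44°C
Primer P2: A+T=10, G+C=3 → Tm = 2(10)+4(3) = 32°C
44°C vs 32°C → primer P1 is higher.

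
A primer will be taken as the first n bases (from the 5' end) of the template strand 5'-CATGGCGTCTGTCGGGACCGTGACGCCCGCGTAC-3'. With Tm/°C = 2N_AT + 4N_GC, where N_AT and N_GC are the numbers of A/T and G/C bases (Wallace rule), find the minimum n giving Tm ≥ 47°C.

First 14 bases: CATGGCGTCTGTCG → Tm = 46°C (< 47°C)
First 15 bases: CATGGCGTCTGTCGG → Tm = 50°C (≥ 47°C)
Each additional base adds 2°C (A/T) or 4°C (G/C), so Tm is non-decreasing in n; n = 15 is the first length to reach 47°C.

n = 15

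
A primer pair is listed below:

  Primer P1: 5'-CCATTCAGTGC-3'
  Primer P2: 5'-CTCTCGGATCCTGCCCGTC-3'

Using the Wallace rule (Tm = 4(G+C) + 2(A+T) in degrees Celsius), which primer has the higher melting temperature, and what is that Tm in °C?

Primer P1: A+T=5, G+C=6 → Tm = 2(5)+4(6) = 34°C
Primer P2: A+T=6, G+C=13 → Tm = 2(6)+4(13) = 64°C
34°C vs 64°C → primer P2 is higher.

Primer P2, 64°C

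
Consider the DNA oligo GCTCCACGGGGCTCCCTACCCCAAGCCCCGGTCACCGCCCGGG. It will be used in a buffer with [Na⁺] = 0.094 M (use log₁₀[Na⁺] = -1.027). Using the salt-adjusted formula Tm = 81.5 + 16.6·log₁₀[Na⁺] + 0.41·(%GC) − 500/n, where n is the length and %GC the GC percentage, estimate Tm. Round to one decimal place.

85.2°C

Length n = 43. Scanning the sequence gives G=12, T=4, C=22, A=5.
G+C = 34, so %GC = 34/43 × 100 = 79.07%
Salt term: 16.6 × (-1.027) = -17.048
GC term: 0.41 × 79.07 = 32.419; length term: −500/43 = −11.628
Tm = 81.5 + (-17.048) + 32.419 − 11.628 = 85.243 → 85.2°C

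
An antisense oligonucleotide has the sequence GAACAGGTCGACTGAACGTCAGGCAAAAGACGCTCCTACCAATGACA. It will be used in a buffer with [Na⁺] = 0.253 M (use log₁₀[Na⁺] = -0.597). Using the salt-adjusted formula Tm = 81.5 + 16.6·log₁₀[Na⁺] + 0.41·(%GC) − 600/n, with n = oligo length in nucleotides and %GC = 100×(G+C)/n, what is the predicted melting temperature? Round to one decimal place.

Length n = 47. Counting bases: C=13, G=11, T=6, A=17
G+C = 24, so %GC = 24/47 × 100 = 51.064%
Salt term: 16.6 × (-0.597) = -9.91
GC term: 0.41 × 51.064 = 20.936; length term: −600/47 = −12.766
Tm = 81.5 + (-9.91) + 20.936 − 12.766 = 79.76 → 79.8°C

79.8°C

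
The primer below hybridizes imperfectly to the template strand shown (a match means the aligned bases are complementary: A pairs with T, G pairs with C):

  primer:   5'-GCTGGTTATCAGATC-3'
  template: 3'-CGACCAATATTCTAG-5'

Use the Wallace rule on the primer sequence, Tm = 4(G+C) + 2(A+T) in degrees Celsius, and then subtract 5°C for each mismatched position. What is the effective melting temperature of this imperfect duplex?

39°C

Primer base counts: A=3, T=5, G=4, C=3 → A+T=8, G+C=7
Perfect-match Tm = 2(8) + 4(7) = 16 + 28 = 44°C
Mismatches (positions where the bases are not complementary): 1 (at position 10)
Effective Tm = 44 − 1×5 = 44 − 5 = 39°C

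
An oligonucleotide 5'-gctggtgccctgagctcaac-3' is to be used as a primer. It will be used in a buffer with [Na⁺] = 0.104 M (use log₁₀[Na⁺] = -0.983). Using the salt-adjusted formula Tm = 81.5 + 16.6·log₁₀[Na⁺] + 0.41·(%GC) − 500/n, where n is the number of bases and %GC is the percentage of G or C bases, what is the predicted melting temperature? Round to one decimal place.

66.8°C

Length n = 20. T=4, C=7, A=3, G=6
G+C = 13, so %GC = 13/20 × 100 = 65%
Salt term: 16.6 × (-0.983) = -16.318
GC term: 0.41 × 65 = 26.65; length term: −500/20 = −25
Tm = 81.5 + (-16.318) + 26.65 − 25 = 66.832 → 66.8°C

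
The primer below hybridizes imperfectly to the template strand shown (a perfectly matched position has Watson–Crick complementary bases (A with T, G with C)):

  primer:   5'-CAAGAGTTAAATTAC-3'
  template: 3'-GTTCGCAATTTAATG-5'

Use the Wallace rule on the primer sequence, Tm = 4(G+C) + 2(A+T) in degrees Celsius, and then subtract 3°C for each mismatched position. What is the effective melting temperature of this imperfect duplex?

35°C

Primer base counts: A=7, T=4, G=2, C=2 → A+T=11, G+C=4
Perfect-match Tm = 2(11) + 4(4) = 22 + 16 = 38°C
Mismatches (positions where the bases are not complementary): 1 (at position 5)
Effective Tm = 38 − 1×3 = 38 − 3 = 35°C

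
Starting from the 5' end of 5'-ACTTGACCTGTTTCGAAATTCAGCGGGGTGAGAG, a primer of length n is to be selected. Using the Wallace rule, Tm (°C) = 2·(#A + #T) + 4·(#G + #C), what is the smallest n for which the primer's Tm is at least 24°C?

n = 8

First 7 bases: ACTTGAC → Tm = 20°C (< 24°C)
First 8 bases: ACTTGACC → Tm = 24°C (≥ 24°C)
Since every base adds ≥2°C, Tm only increases with n, so the threshold is first crossed at n = 8.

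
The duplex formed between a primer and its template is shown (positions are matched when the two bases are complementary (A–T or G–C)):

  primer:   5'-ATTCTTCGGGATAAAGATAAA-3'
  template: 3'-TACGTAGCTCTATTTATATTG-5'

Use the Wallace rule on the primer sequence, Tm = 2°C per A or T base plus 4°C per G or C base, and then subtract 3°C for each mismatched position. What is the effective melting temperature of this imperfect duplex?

Primer base counts: A=9, T=6, G=4, C=2 → A+T=15, G+C=6
Perfect-match Tm = 2(15) + 4(6) = 30 + 24 = 54°C
Mismatches (positions where the bases are not complementary): 5 (at positions 3, 5, 9, 16, 21)
Effective Tm = 54 − 5×3 = 54 − 15 = 39°C

39°C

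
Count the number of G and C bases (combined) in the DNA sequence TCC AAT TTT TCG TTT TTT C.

Scanning the sequence gives G=1, T=12, A=2, C=4.
Total G or C: 1 + 4 = 5

5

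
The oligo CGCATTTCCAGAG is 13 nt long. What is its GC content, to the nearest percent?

54%

T=3, A=3, C=4, G=3
G+C = 3 + 4 = 7 out of 13 bases
%GC = 7/13 × 100 = 53.85% ≈ 54%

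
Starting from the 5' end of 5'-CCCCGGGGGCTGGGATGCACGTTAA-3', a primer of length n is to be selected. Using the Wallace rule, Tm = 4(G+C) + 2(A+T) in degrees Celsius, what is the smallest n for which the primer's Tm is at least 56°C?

First 14 bases: CCCCGGGGGCTGGG → Tm = 54°C (< 56°C)
First 15 bases: CCCCGGGGGCTGGGA → Tm = 56°C (≥ 56°C)
Since every base adds ≥2°C, Tm only increases with n, so the threshold is first crossed at n = 15.

n = 15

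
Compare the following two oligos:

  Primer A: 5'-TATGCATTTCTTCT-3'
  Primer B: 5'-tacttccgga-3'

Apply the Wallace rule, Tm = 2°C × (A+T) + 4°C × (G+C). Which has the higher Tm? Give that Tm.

Primer A, 36°C

Primer A: A+T=10, G+C=4 → Tm = 2(10)+4(4) = 36°C
Primer B: A+T=5, G+C=5 → Tm = 2(5)+4(5) = 30°C
36°C vs 30°C → primer A is higher.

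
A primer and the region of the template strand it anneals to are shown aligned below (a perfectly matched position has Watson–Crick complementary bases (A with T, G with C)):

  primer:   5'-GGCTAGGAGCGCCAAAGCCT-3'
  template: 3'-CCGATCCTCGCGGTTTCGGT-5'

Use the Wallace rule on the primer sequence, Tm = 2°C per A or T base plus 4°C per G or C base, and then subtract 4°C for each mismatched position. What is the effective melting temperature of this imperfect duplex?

62°C

Primer base counts: A=5, T=2, G=7, C=6 → A+T=7, G+C=13
Perfect-match Tm = 2(7) + 4(13) = 14 + 52 = 66°C
Mismatches (positions where the bases are not complementary): 1 (at position 20)
Effective Tm = 66 − 1×4 = 66 − 4 = 62°C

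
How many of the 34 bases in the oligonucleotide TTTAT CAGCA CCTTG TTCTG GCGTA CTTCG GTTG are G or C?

16

Counting bases: C=8, T=14, G=8, A=4
G+C = 8 + 8 = 16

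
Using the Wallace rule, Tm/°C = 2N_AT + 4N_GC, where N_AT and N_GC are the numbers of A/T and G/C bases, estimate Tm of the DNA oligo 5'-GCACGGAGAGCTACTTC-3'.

54°C

Scanning the sequence gives C=5, T=3, A=4, G=5.
So N_AT = 7 and N_GC = 10.
Tm = 2(7) + 4(10) = 14 + 40 = 54°C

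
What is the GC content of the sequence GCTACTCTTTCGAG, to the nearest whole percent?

Counting bases: G=3, T=5, A=2, C=4
G+C = 3 + 4 = 7 out of 14 bases
%GC = 7/14 × 100 = 50% ≈ 50%

50%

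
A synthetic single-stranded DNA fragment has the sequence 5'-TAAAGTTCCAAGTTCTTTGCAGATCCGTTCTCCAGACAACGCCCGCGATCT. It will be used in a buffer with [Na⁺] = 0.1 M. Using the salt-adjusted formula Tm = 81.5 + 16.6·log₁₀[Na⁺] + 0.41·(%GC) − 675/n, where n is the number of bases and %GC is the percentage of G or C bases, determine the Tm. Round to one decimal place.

Length n = 51. A=12, T=14, C=16, G=9
G+C = 25, so %GC = 25/51 × 100 = 49.02%
Salt term: 16.6 × (-1) = -16.6
GC term: 0.41 × 49.02 = 20.098; length term: −675/51 = −13.235
Tm = 81.5 + (-16.6) + 20.098 − 13.235 = 71.763 → 71.8°C

71.8°C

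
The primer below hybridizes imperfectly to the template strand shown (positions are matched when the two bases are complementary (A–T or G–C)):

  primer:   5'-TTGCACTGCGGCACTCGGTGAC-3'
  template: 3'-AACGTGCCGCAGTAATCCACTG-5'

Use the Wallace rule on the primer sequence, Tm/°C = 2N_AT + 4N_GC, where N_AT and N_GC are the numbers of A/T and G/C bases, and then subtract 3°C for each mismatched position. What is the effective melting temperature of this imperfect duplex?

Primer base counts: A=3, T=5, G=7, C=7 → A+T=8, G+C=14
Perfect-match Tm = 2(8) + 4(14) = 16 + 56 = 72°C
Mismatches (positions where the bases are not complementary): 4 (at positions 7, 11, 14, 16)
Effective Tm = 72 − 4×3 = 72 − 12 = 60°C

60°C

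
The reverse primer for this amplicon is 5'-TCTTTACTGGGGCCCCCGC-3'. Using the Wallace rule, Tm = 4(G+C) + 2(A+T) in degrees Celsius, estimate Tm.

64°C

A=1, T=5, C=8, G=5
So N_AT = 6 and N_GC = 13.
Tm = 4·13 + 2·6 = 52 + 12 = 64°C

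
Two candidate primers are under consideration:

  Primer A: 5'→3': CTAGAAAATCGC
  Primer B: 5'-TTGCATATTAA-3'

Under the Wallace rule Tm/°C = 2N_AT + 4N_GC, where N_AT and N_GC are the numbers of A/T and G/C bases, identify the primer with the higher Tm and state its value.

Primer A: A+T=7, G+C=5 → Tm = 2(7)+4(5) = 34°C
Primer B: A+T=9, G+C=2 → Tm = 2(9)+4(2) = 26°C
34°C vs 26°C → primer A is higher.

Primer A, 34°C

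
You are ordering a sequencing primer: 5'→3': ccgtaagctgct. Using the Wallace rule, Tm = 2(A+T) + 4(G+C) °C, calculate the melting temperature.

T=3, C=4, G=3, A=2
AT pairs contribute 5, GC pairs contribute 7.
Tm = 2×5 + 4×7 = 38°C

38°C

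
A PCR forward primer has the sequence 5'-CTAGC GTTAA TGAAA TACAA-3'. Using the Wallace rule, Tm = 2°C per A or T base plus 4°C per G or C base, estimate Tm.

52°C

Scanning the sequence gives C=3, A=9, G=3, T=5.
AT pairs contribute 14, GC pairs contribute 6.
Tm = 2×14 + 4×6 = 52°C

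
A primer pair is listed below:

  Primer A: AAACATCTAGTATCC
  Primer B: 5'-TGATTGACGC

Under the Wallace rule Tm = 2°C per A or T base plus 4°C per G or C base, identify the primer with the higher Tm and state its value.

Primer A, 40°C

Primer A: A+T=10, G+C=5 → Tm = 2(10)+4(5) = 40°C
Primer B: A+T=5, G+C=5 → Tm = 2(5)+4(5) = 30°C
40°C vs 30°C → primer A is higher.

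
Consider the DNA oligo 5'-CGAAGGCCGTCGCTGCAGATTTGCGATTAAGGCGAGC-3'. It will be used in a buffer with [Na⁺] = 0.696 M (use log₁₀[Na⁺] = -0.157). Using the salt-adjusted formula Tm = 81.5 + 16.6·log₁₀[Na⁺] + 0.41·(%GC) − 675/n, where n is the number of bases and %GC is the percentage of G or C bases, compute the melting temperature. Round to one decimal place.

Length n = 37. Counting bases: C=9, A=8, T=7, G=13
G+C = 22, so %GC = 22/37 × 100 = 59.459%
Salt term: 16.6 × (-0.157) = -2.606
GC term: 0.41 × 59.459 = 24.378; length term: −675/37 = −18.243
Tm = 81.5 + (-2.606) + 24.378 − 18.243 = 85.029 → 85.0°C

85.0°C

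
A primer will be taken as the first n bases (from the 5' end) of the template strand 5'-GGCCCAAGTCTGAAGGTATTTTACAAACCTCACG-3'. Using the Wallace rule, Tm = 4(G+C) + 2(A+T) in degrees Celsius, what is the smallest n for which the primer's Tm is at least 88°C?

First 30 bases: GGCCCAAGTCTGAAGGTATTTTACAAACCT → Tm = 86°C (< 88°C)
First 31 bases: GGCCCAAGTCTGAAGGTATTTTACAAACCTC → Tm = 90°C (≥ 88°C)
Each additional base adds 2°C (A/T) or 4°C (G/C), so Tm is non-decreasing in n; n = 31 is the first length to reach 88°C.

n = 31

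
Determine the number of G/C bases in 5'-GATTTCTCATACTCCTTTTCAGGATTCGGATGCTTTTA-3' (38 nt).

14

G=6, T=17, A=7, C=8
G+C = 6 + 8 = 14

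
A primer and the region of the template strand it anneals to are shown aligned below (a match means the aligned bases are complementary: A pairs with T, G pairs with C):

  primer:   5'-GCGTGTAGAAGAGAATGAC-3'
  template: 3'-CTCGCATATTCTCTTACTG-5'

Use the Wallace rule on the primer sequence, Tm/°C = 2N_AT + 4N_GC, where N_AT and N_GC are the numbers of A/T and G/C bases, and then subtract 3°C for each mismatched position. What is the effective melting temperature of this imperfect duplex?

47°C

Primer base counts: A=7, T=3, G=7, C=2 → A+T=10, G+C=9
Perfect-match Tm = 2(10) + 4(9) = 20 + 36 = 56°C
Mismatches (positions where the bases are not complementary): 3 (at positions 2, 4, 8)
Effective Tm = 56 − 3×3 = 56 − 9 = 47°C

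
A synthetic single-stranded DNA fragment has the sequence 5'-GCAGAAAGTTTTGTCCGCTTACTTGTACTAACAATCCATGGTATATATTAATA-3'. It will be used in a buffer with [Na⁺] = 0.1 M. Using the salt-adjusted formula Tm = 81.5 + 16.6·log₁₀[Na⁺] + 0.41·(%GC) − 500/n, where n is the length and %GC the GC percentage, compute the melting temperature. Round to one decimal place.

68.6°C

Length n = 53. Scanning the sequence gives A=17, T=19, G=8, C=9.
G+C = 17, so %GC = 17/53 × 100 = 32.075%
Salt term: 16.6 × (-1) = -16.6
GC term: 0.41 × 32.075 = 13.151; length term: −500/53 = −9.434
Tm = 81.5 + (-16.6) + 13.151 − 9.434 = 68.617 → 68.6°C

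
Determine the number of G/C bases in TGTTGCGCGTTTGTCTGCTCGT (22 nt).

Scanning the sequence gives G=7, A=0, T=10, C=5.
G+C = 7 + 5 = 12

12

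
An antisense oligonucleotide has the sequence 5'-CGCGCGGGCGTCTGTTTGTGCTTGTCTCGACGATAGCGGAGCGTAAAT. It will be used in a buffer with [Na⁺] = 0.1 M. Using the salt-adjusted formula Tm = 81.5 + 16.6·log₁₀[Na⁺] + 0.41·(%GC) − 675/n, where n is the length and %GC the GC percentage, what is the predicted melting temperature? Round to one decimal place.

Length n = 48. Counting bases: C=11, A=7, T=13, G=17
G+C = 28, so %GC = 28/48 × 100 = 58.333%
Salt term: 16.6 × (-1) = -16.6
GC term: 0.41 × 58.333 = 23.917; length term: −675/48 = −14.062
Tm = 81.5 + (-16.6) + 23.917 − 14.062 = 74.755 → 74.8°C

74.8°C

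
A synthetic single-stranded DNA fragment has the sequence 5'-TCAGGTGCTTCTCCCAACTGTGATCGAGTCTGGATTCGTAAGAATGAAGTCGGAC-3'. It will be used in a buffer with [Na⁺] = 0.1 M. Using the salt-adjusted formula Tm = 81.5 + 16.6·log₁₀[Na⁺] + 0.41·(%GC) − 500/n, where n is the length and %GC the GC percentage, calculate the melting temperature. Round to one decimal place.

75.9°C

Length n = 55. Counting bases: C=12, T=15, A=13, G=15
G+C = 27, so %GC = 27/55 × 100 = 49.091%
Salt term: 16.6 × (-1) = -16.6
GC term: 0.41 × 49.091 = 20.127; length term: −500/55 = −9.091
Tm = 81.5 + (-16.6) + 20.127 − 9.091 = 75.936 → 75.9°C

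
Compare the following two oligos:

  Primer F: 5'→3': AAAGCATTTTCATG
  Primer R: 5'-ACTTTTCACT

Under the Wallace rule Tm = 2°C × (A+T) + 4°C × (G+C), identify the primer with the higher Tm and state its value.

Primer F: A+T=10, G+C=4 → Tm = 2(10)+4(4) = 36°C
Primer R: A+T=7, G+C=3 → Tm = 2(7)+4(3) = 26°C
36°C vs 26°C → primer F is higher.

Primer F, 36°C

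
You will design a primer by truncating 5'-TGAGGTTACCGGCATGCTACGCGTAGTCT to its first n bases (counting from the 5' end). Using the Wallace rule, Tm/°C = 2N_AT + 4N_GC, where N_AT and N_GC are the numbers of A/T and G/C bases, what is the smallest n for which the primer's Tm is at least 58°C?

n = 19

First 18 bases: TGAGGTTACCGGCATGCT → Tm = 56°C (< 58°C)
First 19 bases: TGAGGTTACCGGCATGCTA → Tm = 58°C (≥ 58°C)
Since every base adds ≥2°C, Tm only increases with n, so the threshold is first crossed at n = 19.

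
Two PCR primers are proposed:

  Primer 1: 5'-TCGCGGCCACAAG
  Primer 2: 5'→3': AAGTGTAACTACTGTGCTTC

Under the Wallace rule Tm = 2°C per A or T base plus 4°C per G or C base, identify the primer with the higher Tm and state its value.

Primer 1: A+T=4, G+C=9 → Tm = 2(4)+4(9) = 44°C
Primer 2: A+T=12, G+C=8 → Tm = 2(12)+4(8) = 56°C
44°C vs 56°C → primer 2 is higher.

Primer 2, 56°C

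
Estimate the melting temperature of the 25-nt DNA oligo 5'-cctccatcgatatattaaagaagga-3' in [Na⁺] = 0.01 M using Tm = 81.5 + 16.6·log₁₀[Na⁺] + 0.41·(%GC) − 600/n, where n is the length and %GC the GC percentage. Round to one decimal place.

Length n = 25. Scanning the sequence gives C=5, T=6, G=4, A=10.
G+C = 9, so %GC = 9/25 × 100 = 36%
Salt term: 16.6 × (-2) = -33.2
GC term: 0.41 × 36 = 14.76; length term: −600/25 = −24
Tm = 81.5 + (-33.2) + 14.76 − 24 = 39.06 → 39.1°C

39.1°C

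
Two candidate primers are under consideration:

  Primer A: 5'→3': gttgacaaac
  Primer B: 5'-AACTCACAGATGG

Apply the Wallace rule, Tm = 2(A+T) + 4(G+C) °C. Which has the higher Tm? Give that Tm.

Primer B, 38°C

Primer A: A+T=6, G+C=4 → Tm = 2(6)+4(4) = 28°C
Primer B: A+T=7, G+C=6 → Tm = 2(7)+4(6) = 38°C
28°C vs 38°C → primer B is higher.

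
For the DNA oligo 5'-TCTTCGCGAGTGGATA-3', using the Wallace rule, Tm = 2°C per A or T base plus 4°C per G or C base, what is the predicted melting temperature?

Scanning the sequence gives G=5, C=3, T=5, A=3.
A+T = 8, G+C = 8
Tm = 2(8) + 4(8) = 16 + 32 = 48°C

48°C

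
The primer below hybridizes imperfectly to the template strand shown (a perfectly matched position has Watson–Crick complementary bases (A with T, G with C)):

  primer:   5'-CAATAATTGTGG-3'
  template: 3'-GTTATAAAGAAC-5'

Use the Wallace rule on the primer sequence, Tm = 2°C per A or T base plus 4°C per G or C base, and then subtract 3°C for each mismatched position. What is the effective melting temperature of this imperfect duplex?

23°C

Primer base counts: A=4, T=4, G=3, C=1 → A+T=8, G+C=4
Perfect-match Tm = 2(8) + 4(4) = 16 + 16 = 32°C
Mismatches (positions where the bases are not complementary): 3 (at positions 6, 9, 11)
Effective Tm = 32 − 3×3 = 32 − 9 = 23°C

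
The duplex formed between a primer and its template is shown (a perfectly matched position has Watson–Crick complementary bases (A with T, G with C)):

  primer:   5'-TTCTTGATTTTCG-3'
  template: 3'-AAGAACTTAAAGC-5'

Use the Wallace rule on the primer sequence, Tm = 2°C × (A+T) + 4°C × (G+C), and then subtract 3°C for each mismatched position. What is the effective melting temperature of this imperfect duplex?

31°C

Primer base counts: A=1, T=8, G=2, C=2 → A+T=9, G+C=4
Perfect-match Tm = 2(9) + 4(4) = 18 + 16 = 34°C
Mismatches (positions where the bases are not complementary): 1 (at position 8)
Effective Tm = 34 − 1×3 = 34 − 3 = 31°C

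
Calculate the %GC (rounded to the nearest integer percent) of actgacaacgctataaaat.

32%

Counting bases: T=4, C=4, A=9, G=2
G+C = 2 + 4 = 6 out of 19 bases
%GC = 6/19 × 100 = 31.58% ≈ 32%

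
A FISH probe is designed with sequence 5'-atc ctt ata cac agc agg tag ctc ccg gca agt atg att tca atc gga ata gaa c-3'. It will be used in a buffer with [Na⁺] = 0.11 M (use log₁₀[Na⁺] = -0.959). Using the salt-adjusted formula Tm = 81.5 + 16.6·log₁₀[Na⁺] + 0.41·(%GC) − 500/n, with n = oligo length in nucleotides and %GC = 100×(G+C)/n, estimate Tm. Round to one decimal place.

74.4°C

Length n = 55. Counting bases: A=18, T=13, C=13, G=11
G+C = 24, so %GC = 24/55 × 100 = 43.636%
Salt term: 16.6 × (-0.959) = -15.919
GC term: 0.41 × 43.636 = 17.891; length term: −500/55 = −9.091
Tm = 81.5 + (-15.919) + 17.891 − 9.091 = 74.381 → 74.4°C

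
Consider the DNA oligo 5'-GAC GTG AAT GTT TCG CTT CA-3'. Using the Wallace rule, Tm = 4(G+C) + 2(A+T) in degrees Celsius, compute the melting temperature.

58°C

Base counts: G=5, T=7, C=4, A=4
AT pairs contribute 11, GC pairs contribute 9.
Tm = 4·9 + 2·11 = 36 + 22 = 58°C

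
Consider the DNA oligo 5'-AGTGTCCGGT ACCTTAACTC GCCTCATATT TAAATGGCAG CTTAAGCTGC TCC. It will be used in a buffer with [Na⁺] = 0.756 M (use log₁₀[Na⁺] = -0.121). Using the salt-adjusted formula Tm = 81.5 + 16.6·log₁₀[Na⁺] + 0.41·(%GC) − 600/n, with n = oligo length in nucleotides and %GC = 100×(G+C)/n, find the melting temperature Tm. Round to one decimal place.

87.5°C

Length n = 53. Scanning the sequence gives C=15, G=10, T=16, A=12.
G+C = 25, so %GC = 25/53 × 100 = 47.17%
Salt term: 16.6 × (-0.121) = -2.009
GC term: 0.41 × 47.17 = 19.34; length term: −600/53 = −11.321
Tm = 81.5 + (-2.009) + 19.34 − 11.321 = 87.51 → 87.5°C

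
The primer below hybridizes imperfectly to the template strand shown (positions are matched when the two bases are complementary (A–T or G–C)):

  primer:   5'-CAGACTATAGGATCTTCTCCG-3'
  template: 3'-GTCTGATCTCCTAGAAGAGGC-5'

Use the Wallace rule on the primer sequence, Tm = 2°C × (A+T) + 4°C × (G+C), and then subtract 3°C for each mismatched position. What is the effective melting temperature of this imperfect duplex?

Primer base counts: A=5, T=6, G=4, C=6 → A+T=11, G+C=10
Perfect-match Tm = 2(11) + 4(10) = 22 + 40 = 62°C
Mismatches (positions where the bases are not complementary): 1 (at position 8)
Effective Tm = 62 − 1×3 = 62 − 3 = 59°C

59°C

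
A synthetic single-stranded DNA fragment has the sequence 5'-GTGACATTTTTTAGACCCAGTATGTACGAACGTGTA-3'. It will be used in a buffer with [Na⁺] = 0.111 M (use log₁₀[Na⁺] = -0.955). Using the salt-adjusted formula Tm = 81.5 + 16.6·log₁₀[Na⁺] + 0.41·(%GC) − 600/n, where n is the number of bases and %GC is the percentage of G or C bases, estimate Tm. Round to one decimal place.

64.9°C

Length n = 36. Scanning the sequence gives A=10, G=8, T=12, C=6.
G+C = 14, so %GC = 14/36 × 100 = 38.889%
Salt term: 16.6 × (-0.955) = -15.853
GC term: 0.41 × 38.889 = 15.944; length term: −600/36 = −16.667
Tm = 81.5 + (-15.853) + 15.944 − 16.667 = 64.924 → 64.9°C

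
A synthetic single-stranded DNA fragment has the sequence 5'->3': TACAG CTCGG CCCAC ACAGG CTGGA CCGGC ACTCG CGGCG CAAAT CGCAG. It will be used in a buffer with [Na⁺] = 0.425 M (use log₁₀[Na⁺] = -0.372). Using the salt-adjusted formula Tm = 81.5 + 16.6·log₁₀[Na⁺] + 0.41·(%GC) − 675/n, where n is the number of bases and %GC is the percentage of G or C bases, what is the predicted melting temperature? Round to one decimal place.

Length n = 50. A=11, G=15, C=19, T=5
G+C = 34, so %GC = 34/50 × 100 = 68%
Salt term: 16.6 × (-0.372) = -6.175
GC term: 0.41 × 68 = 27.88; length term: −675/50 = −13.5
Tm = 81.5 + (-6.175) + 27.88 − 13.5 = 89.705 → 89.7°C

89.7°C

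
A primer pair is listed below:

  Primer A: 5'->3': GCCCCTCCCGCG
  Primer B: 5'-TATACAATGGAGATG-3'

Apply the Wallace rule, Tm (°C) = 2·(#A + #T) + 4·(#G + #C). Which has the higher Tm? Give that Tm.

Primer A: A+T=1, G+C=11 → Tm = 2(1)+4(11) = 46°C
Primer B: A+T=10, G+C=5 → Tm = 2(10)+4(5) = 40°C
46°C vs 40°C → primer A is higher.

Primer A, 46°C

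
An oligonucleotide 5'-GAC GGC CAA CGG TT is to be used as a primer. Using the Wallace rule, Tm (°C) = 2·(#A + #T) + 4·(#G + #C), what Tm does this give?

46°C

G=5, T=2, A=3, C=4
A+T = 5, G+C = 9
Tm = 2(5) + 4(9) = 10 + 36 = 46°C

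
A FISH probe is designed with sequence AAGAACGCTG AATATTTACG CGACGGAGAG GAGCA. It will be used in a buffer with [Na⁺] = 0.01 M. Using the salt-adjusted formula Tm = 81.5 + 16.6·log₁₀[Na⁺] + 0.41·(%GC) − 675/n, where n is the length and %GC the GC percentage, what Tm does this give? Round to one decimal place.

48.9°C

Length n = 35. C=6, G=11, T=5, A=13
G+C = 17, so %GC = 17/35 × 100 = 48.571%
Salt term: 16.6 × (-2) = -33.2
GC term: 0.41 × 48.571 = 19.914; length term: −675/35 = −19.286
Tm = 81.5 + (-33.2) + 19.914 − 19.286 = 48.928 → 48.9°C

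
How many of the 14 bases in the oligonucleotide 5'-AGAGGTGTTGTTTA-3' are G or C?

Base counts: A=3, C=0, G=5, T=6
Total G or C: 5 + 0 = 5

5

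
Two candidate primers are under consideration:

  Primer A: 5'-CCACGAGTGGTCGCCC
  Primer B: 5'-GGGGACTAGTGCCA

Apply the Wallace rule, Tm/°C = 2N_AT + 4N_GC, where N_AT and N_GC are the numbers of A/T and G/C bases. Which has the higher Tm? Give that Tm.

Primer A, 56°C

Primer A: A+T=4, G+C=12 → Tm = 2(4)+4(12) = 56°C
Primer B: A+T=5, G+C=9 → Tm = 2(5)+4(9) = 46°C
56°C vs 46°C → primer A is higher.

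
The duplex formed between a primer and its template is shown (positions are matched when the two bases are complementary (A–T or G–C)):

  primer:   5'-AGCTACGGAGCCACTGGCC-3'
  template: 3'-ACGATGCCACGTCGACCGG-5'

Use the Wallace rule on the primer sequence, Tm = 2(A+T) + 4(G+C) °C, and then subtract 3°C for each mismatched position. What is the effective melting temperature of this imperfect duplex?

Primer base counts: A=4, T=2, G=6, C=7 → A+T=6, G+C=13
Perfect-match Tm = 2(6) + 4(13) = 12 + 52 = 64°C
Mismatches (positions where the bases are not complementary): 4 (at positions 1, 9, 12, 13)
Effective Tm = 64 − 4×3 = 64 − 12 = 52°C

52°C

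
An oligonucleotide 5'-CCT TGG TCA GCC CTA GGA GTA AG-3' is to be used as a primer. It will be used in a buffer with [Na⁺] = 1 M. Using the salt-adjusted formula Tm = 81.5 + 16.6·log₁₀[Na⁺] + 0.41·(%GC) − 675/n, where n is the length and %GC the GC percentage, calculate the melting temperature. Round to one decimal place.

75.3°C

Length n = 23. Base counts: C=6, A=5, G=7, T=5
G+C = 13, so %GC = 13/23 × 100 = 56.522%
Salt term: 16.6 × (0) = 0
GC term: 0.41 × 56.522 = 23.174; length term: −675/23 = −29.348
Tm = 81.5 + (0) + 23.174 − 29.348 = 75.326 → 75.3°C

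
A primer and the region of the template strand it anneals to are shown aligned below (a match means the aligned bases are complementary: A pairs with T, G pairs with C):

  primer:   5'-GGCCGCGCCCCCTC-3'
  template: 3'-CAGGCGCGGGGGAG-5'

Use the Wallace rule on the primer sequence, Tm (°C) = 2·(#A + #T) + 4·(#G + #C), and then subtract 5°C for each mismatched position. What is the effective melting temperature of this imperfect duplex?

49°C

Primer base counts: A=0, T=1, G=4, C=9 → A+T=1, G+C=13
Perfect-match Tm = 2(1) + 4(13) = 2 + 52 = 54°C
Mismatches (positions where the bases are not complementary): 1 (at position 2)
Effective Tm = 54 − 1×5 = 54 − 5 = 49°C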